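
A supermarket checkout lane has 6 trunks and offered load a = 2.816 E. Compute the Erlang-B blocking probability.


B(c,a) = (a^c/c!) / Σ_{k=0}^{c} a^k/k!
a^6/6! = 0.692570
Σ terms (k=0..6): 1.00000 + 2.81600 + 3.96493 + 3.72175 + 2.62011 + 1.47565 + 0.69257 = 16.290998
B = 0.692570/16.290998 = 0.042512

Final: 0.042512


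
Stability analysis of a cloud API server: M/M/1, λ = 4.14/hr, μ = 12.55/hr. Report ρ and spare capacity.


Total capacity cμ = 1·12.55 = 12.55/hr
ρ = λ/(cμ) = 4.14/12.55 = 0.3299
Stable ⇔ ρ < 1: YES
Spare capacity = cμ − λ = 12.55 − 4.14 = 8.41/hr

Final: ρ = 0.3299; stable; margin = 8.41/hr


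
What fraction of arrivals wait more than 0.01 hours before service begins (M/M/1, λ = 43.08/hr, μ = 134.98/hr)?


ρ = 43.08/134.98 = 0.3192
P(Wq > t) = ρ·e^{−(μ−λ)t} = 0.3192·e^{−0.9190}
= 0.3192·0.398918 = 0.127318

Final: 0.127318


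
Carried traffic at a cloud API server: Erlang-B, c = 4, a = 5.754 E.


B(4,5.754) = 0.453415 (Erlang-B)
Carried load = a(1 − B) = 5.754·(1 − 0.453415) = 5.754·0.546585 = 3.1451 E

Final: 3.1451 Erlangs


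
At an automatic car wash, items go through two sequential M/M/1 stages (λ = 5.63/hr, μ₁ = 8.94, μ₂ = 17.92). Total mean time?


Each node sees arrival rate λ = 5.63/hr (tandem ⇒ throughput preserved).
W₁ = 1/(μ₁−λ) = 1/(8.94−5.63) = 0.30211 hr
W₂ = 1/(μ₂−λ) = 1/(17.92−5.63) = 0.08137 hr
W_total = W₁ + W₂ = 0.30211 + 0.08137 = 0.38348 hr

Final: 0.38348 hr


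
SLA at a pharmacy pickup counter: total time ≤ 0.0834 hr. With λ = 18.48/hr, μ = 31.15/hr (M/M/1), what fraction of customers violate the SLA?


W ~ Exponential(μ−λ) for M/M/1.
μ − λ = 31.15 − 18.48 = 12.6700
P(W > t) = e^{−(μ−λ)t} = e^{−1.0567} = 0.347609

Final: 0.347609


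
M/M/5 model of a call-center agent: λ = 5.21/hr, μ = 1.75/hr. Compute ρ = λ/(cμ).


ρ = λ/(cμ) = 5.21/(5·1.75) = 5.21/8.75 = 0.5954

Final: 0.5954


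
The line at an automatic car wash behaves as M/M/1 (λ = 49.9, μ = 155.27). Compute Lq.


ρ = 49.9/155.27 = 0.3214
Lq = ρ²/(1−ρ) = 0.1033/0.6786 = 0.1522

Final: 0.1522


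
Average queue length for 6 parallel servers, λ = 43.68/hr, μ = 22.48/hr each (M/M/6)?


a = λ/μ = 1.9431; ρ = a/6 = 0.3238
P₀ = 0.143087
Lq = P₀·a^c·ρ / (c!·(1−ρ)²) = 0.143087·53.81681·0.3238/(720·0.45719)
= 0.007576

Final: 0.007576


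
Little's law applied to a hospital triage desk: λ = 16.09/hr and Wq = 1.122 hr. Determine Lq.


Lq = λWq = 16.09·1.122 = 18.0530

Final: 18.0530


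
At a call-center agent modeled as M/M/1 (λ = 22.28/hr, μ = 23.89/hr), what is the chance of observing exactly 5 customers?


ρ = 22.28/23.89 = 0.9326
P_n = (1−ρ)·ρ^n = (1 − 0.9326)·0.9326^5 = 0.06739·0.705497 = 0.047545

Final: 0.047545


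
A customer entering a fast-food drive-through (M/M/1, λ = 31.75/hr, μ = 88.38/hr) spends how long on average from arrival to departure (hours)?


W = 1/(μ−λ) = 1/(88.38 − 31.75) = 1/56.63 = 0.01766 hr

Final: 0.01766 hr


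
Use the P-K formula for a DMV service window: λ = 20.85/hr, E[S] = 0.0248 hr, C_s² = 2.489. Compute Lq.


ρ = λ·E[S] = 20.85·0.0248 = 0.5171
Lq = ρ²(1+C_s²)/(2(1−ρ)) = 0.2674·(1+2.489)/(2·0.4829)
= 0.2674·3.4890/0.9658 = 0.96585

Final: 0.96585


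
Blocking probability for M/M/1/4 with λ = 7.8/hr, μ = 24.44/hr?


ρ = λ/μ = 7.8/24.44 = 0.3191
P_K = (1−ρ)ρ^K/(1−ρ^(K+1)) = (0.6809·0.010375)/(1 − 0.003311)
= 0.007064/0.996689 = 0.007087

Final: 0.007087


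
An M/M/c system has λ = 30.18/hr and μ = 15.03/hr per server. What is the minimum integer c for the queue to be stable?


Stability requires cμ > λ ⇔ c > λ/μ.
λ/μ = 30.18/15.03 = 2.0080
Minimum integer c = ⌊2.0080⌋ + 1 = 3
Check: 3·15.03 = 45.09 > 30.18, while 2·15.03 = 30.06 ≤ 30.18

Final: 3 servers


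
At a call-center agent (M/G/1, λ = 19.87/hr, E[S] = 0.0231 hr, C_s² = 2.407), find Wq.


ρ = λ·E[S] = 19.87·0.0231 = 0.4590
E[S²] = E[S]²(1+C_s²) = 0.0231²·(1+2.407) = 0.001818
Wq = λ·E[S²]/(2(1−ρ)) = 19.87·0.001818/(2·0.5410) = 0.03339 hr

Final: 0.03339 hr


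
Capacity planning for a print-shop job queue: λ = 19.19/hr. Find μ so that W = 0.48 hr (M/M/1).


W = 1/(μ−λ) ⇒ μ − λ = 1/W = 1/0.48 = 2.0833
μ = λ + 1/W = 19.19 + 2.0833 = 21.2733 per hr

Final: 21.2733 /hr


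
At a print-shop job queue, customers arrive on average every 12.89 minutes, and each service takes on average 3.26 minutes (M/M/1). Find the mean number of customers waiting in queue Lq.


λ = 60/12.89 = 4.6548 /hr
μ = 60/3.26 = 18.4049 /hr
ρ = λ/μ = 4.6548/18.4049 = 0.2529
Lq = ρ²/(1−ρ) = 0.06396/0.7471 = 0.08562

Final: 0.08562


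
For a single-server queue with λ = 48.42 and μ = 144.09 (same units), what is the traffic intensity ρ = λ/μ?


ρ = λ/μ = 48.42/144.09 = 0.3360

Final: 0.3360


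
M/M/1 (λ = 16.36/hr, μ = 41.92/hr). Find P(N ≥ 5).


ρ = 16.36/41.92 = 0.3903
P(N ≥ n) = ρ^n = 0.3903^5 = 0.009053

Final: 0.009053


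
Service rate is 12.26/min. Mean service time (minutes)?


Mean service time = 1/μ = 1/12.26 minute = 0.08157 minute
In minutes: 0.08157 × 1 = 0.08157 min

Final: 0.08157 min


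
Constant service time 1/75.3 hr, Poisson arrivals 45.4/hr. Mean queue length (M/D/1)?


ρ = 45.4/75.3 = 0.6029
M/D/1: Lq = ρ²/(2(1−ρ)) = 0.3635/(2·0.3971) = 0.45774

Final: 0.45774


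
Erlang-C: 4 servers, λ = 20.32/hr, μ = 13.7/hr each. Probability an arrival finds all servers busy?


a = λ/μ = 1.4832; ρ = a/4 = 0.3708
P₀ = 0.224846 (from M/M/c formula)
C(c,a) = [a^c/(c!(1−ρ))]·P₀ = [4.83963/(24·0.6292)]·0.224846
= 0.32049·0.224846 = 0.072061

Final: 0.072061


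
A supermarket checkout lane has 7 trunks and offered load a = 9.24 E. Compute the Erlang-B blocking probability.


B(c,a) = (a^c/c!) / Σ_{k=0}^{c} a^k/k!
a^7/7! = 1140.967469
Σ terms (k=0..7): 1.00000 + 9.24000 + 42.68880 + 131.48150 + 303.72227 + 561.27876 + 864.36929 + 1140.96747 = 3054.748105
B = 1140.967469/3054.748105 = 0.373506

Final: 0.373506


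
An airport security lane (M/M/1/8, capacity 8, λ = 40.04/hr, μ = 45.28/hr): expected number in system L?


ρ = 40.04/45.28 = 0.8843
L = ρ[1 − (K+1)ρ^K + Kρ^(K+1)] / [(1−ρ)(1−ρ^(K+1))]
Numerator: 0.8843·(1 − 9·0.373853 + 8·0.330589) = 0.247628
Denominator: (0.1157)·(0.669411) = 0.077467
L = 0.247628/0.077467 = 3.1966

Final: 3.1966


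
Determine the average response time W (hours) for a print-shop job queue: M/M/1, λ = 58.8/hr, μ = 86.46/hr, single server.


W = 1/(μ−λ) = 1/(86.46 − 58.8) = 1/27.66 = 0.03615 hr

Final: 0.03615 hr


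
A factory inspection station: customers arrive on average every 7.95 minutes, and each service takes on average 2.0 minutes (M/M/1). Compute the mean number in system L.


λ = 60/7.95 = 7.5472 /hr
μ = 60/2.0 = 30.0000 /hr
ρ = λ/μ = 7.5472/30.0000 = 0.2516
L = ρ/(1−ρ) = 0.2516/0.7484 = 0.3361

Final: 0.3361


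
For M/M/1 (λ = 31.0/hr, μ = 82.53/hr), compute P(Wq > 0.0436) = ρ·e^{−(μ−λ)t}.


ρ = 31.0/82.53 = 0.3756
P(Wq > t) = ρ·e^{−(μ−λ)t} = 0.3756·e^{−2.2467}
= 0.3756·0.105747 = 0.039721

Final: 0.039721


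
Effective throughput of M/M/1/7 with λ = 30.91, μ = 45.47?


ρ = 0.6798; P_K = (1−ρ)ρ^7/(1−ρ^8) = 0.022507
λ_eff = λ(1 − P_K) = 30.91·(1 − 0.022507) = 30.91·0.977493 = 30.2143 /hr

Final: 30.2143 /hr


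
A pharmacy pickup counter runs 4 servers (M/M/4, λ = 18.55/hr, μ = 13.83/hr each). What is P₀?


a = λ/μ = 18.55/13.83 = 1.3413; ρ = a/c = 0.3353
Σ_{k=0}^{3} a^k/k! (terms k=0..3) = 1.00000 + 1.34129 + 0.89953 + 0.40217 = 3.64299
Tail: a^4/(4!(1−ρ)) = 3.23658/(24·0.6647) = 0.20289
P₀ = 1/(3.64299 + 0.20289) = 1/3.84588 = 0.260019

Final: 0.260019


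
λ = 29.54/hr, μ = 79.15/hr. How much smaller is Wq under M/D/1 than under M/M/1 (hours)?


ρ = 29.54/79.15 = 0.3732
Wq(M/M/1) = ρ/(μ−λ) = 0.3732/49.61 = 0.007523 hr
Wq(M/D/1) = ρ/(2(μ−λ)) = 0.003761 hr
Savings = 0.007523 − 0.003761 = 0.003761 hr

Final: 0.003761 hr


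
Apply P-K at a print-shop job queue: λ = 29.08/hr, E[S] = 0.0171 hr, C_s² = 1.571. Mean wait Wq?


ρ = λ·E[S] = 29.08·0.0171 = 0.4973
E[S²] = E[S]²(1+C_s²) = 0.0171²·(1+1.571) = 0.0007518
Wq = λ·E[S²]/(2(1−ρ)) = 29.08·0.0007518/(2·0.5027) = 0.02174 hr

Final: 0.02174 hr


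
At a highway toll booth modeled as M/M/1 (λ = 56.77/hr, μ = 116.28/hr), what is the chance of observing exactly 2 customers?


ρ = 56.77/116.28 = 0.4882
P_n = (1−ρ)·ρ^n = (1 − 0.4882)·0.4882^2 = 0.5118·0.238357 = 0.121987

Final: 0.121987


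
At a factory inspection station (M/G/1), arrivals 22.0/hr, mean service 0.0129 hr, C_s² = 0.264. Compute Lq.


ρ = λ·E[S] = 22.0·0.0129 = 0.2838
Lq = ρ²(1+C_s²)/(2(1−ρ)) = 0.08054·(1+0.264)/(2·0.7162)
= 0.08054·1.2640/1.4324 = 0.07107

Final: 0.07107


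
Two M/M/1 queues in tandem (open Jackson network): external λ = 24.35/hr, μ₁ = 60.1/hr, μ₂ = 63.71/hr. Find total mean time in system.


Each node sees arrival rate λ = 24.35/hr (tandem ⇒ throughput preserved).
W₁ = 1/(μ₁−λ) = 1/(60.1−24.35) = 0.02797 hr
W₂ = 1/(μ₂−λ) = 1/(63.71−24.35) = 0.02541 hr
W_total = W₁ + W₂ = 0.02797 + 0.02541 = 0.05338 hr

Final: 0.05338 hr


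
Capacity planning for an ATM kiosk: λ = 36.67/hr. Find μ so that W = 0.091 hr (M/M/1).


W = 1/(μ−λ) ⇒ μ − λ = 1/W = 1/0.091 = 10.9890
μ = λ + 1/W = 36.67 + 10.9890 = 47.6590 per hr

Final: 47.6590 /hr


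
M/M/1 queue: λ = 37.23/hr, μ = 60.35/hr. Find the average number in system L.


ρ = λ/μ = 37.23/60.35 = 0.6169
L = ρ/(1−ρ) = 0.6169/(1 − 0.6169) = 0.6169/0.3831 = 1.6103

Final: 1.6103


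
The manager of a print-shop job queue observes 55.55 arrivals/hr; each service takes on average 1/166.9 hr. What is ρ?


ρ = λ/μ = 55.55/166.9 = 0.3328

Final: 0.3328


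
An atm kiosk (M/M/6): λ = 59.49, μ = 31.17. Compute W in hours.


a = 1.9086; ρ = 0.3181; P₀ = 0.148128
Lq = P₀·a^c·ρ/(c!(1−ρ)²) = 0.006802
Wq = Lq/λ = 0.006802/59.49 = 0.0001143 hr
W = Wq + 1/μ = 0.0001143 + 0.03208 = 0.03220 hr

Final: 0.03220 hr


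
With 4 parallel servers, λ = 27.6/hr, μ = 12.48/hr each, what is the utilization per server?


ρ = λ/(cμ) = 27.6/(4·12.48) = 27.6/49.92 = 0.5529

Final: 0.5529


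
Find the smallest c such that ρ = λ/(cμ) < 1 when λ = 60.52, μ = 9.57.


Stability requires cμ > λ ⇔ c > λ/μ.
λ/μ = 60.52/9.57 = 6.3239
Minimum integer c = ⌊6.3239⌋ + 1 = 7
Check: 7·9.57 = 66.99 > 60.52, while 6·9.57 = 57.42 ≤ 60.52

Final: 7 servers


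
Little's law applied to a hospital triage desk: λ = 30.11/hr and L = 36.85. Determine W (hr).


W = L/λ = 36.85/30.11 = 1.2238 hr

Final: 1.2238 hr


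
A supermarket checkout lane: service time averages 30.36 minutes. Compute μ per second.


μ = 1/(service time) in consistent units.
1 second = 0.0166667 min, so μ = 0.0166667/30.36 = 0.0005490 per second

Final: 0.0005490 /sec


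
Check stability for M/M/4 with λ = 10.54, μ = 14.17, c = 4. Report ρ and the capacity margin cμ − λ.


Total capacity cμ = 4·14.17 = 56.68/hr
ρ = λ/(cμ) = 10.54/56.68 = 0.1860
Stable ⇔ ρ < 1: YES
Spare capacity = cμ − λ = 56.68 − 10.54 = 46.14/hr

Final: ρ = 0.1860; stable; margin = 46.14/hr


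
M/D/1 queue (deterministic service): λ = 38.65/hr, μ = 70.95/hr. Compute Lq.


ρ = 38.65/70.95 = 0.5447
M/D/1: Lq = ρ²/(2(1−ρ)) = 0.2968/(2·0.4553) = 0.32592

Final: 0.32592


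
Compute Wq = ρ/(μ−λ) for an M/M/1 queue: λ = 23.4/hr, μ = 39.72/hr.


ρ = 23.4/39.72 = 0.5891
Wq = ρ/(μ−λ) = 0.5891/(39.72 − 23.4) = 0.5891/16.32 = 0.03610 hr

Final: 0.03610 hr


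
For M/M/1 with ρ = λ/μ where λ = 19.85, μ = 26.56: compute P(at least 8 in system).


ρ = 19.85/26.56 = 0.7474
P(N ≥ n) = ρ^n = 0.7474^8 = 0.097333

Final: 0.097333


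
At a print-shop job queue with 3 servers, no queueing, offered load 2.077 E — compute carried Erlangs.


B(3,2.077) = 0.221982 (Erlang-B)
Carried load = a(1 − B) = 2.077·(1 − 0.221982) = 2.077·0.778018 = 1.6159 E

Final: 1.6159 Erlangs


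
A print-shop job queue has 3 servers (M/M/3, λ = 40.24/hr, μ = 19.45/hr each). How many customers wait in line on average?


a = λ/μ = 2.0689; ρ = a/3 = 0.6896
P₀ = 0.100357
Lq = P₀·a^c·ρ / (c!·(1−ρ)²) = 0.100357·8.85554·0.6896/(6·0.09633)
= 1.06041

Final: 1.06041


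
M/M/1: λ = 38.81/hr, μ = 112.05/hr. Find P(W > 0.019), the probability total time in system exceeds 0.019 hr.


W ~ Exponential(μ−λ) for M/M/1.
μ − λ = 112.05 − 38.81 = 73.2400
P(W > t) = e^{−(μ−λ)t} = e^{−1.3916} = 0.248687

Final: 0.248687


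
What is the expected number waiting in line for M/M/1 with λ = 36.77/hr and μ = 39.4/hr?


ρ = 36.77/39.4 = 0.9332
Lq = ρ²/(1−ρ) = 0.8710/0.06675 = 13.0477

Final: 13.0477


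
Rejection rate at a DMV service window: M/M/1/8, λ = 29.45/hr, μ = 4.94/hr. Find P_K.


ρ = λ/μ = 29.45/4.94 = 5.9615
P_K = (1−ρ)ρ^K/(1−ρ^(K+1)) = (-4.9615·1595389.765100)/(1 − 9510977.445787)
= -7915587.680688/-9510976.445787 = 0.832258

Final: 0.832258


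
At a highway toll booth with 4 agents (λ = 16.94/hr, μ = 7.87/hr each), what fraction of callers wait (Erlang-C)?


a = λ/μ = 2.1525; ρ = a/4 = 0.5381
P₀ = 0.110282 (from M/M/c formula)
C(c,a) = [a^c/(c!(1−ρ))]·P₀ = [21.46618/(24·0.4619)]·0.110282
= 1.93648·0.110282 = 0.213559

Final: 0.213559


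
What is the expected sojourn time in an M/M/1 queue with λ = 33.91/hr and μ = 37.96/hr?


W = 1/(μ−λ) = 1/(37.96 − 33.91) = 1/4.05 = 0.2469 hr

Final: 0.2469 hr


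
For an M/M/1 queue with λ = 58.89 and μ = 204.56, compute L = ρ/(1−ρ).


ρ = λ/μ = 58.89/204.56 = 0.2879
L = ρ/(1−ρ) = 0.2879/(1 − 0.2879) = 0.2879/0.7121 = 0.4043

Final: 0.4043


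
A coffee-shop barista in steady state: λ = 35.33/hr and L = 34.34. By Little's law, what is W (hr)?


W = L/λ = 34.34/35.33 = 0.9720 hr

Final: 0.9720 hr


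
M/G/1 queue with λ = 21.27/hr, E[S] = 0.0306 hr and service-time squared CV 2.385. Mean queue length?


ρ = λ·E[S] = 21.27·0.0306 = 0.6509
Lq = ρ²(1+C_s²)/(2(1−ρ)) = 0.4236·(1+2.385)/(2·0.3491)
= 0.4236·3.3850/0.6983 = 2.05357

Final: 2.05357


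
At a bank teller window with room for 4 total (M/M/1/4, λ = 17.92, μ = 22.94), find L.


ρ = 17.92/22.94 = 0.7812
L = ρ[1 − (K+1)ρ^K + Kρ^(K+1)] / [(1−ρ)(1−ρ^(K+1))]
Numerator: 0.7812·(1 − 5·0.372373 + 4·0.290886) = 0.235662
Denominator: (0.2188)·(0.709114) = 0.155177
L = 0.235662/0.155177 = 1.5187

Final: 1.5187


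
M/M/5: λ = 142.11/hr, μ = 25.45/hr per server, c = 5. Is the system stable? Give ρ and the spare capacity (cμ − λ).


Total capacity cμ = 5·25.45 = 127.25/hr
ρ = λ/(cμ) = 142.11/127.25 = 1.1168
Stable ⇔ ρ < 1: NO
Spare capacity = cμ − λ = 127.25 − 142.11 = -14.86/hr

Final: ρ = 1.1168; unstable; margin = -14.86/hr


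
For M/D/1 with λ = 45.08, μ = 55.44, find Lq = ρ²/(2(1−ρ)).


ρ = 45.08/55.44 = 0.8131
M/D/1: Lq = ρ²/(2(1−ρ)) = 0.6612/(2·0.1869) = 1.76911

Final: 1.76911


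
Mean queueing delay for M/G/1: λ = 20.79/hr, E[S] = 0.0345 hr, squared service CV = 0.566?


ρ = λ·E[S] = 20.79·0.0345 = 0.7173
E[S²] = E[S]²(1+C_s²) = 0.0345²·(1+0.566) = 0.001864
Wq = λ·E[S²]/(2(1−ρ)) = 20.79·0.001864/(2·0.2827) = 0.06853 hr

Final: 0.06853 hr


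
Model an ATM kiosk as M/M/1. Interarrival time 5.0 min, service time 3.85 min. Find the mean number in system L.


λ = 60/5.0 = 12.0000 /hr
μ = 60/3.85 = 15.5844 /hr
ρ = λ/μ = 12.0000/15.5844 = 0.7700
L = ρ/(1−ρ) = 0.7700/0.2300 = 3.3478

Final: 3.3478


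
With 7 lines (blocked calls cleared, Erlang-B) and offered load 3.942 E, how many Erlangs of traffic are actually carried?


B(7,3.942) = 0.059820 (Erlang-B)
Carried load = a(1 − B) = 3.942·(1 − 0.059820) = 3.942·0.940180 = 3.7062 E

Final: 3.7062 Erlangs


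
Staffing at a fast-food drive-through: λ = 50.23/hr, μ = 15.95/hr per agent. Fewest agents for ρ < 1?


Stability requires cμ > λ ⇔ c > λ/μ.
λ/μ = 50.23/15.95 = 3.1492
Minimum integer c = ⌊3.1492⌋ + 1 = 4
Check: 4·15.95 = 63.80 > 50.23, while 3·15.95 = 47.85 ≤ 50.23

Final: 4 servers


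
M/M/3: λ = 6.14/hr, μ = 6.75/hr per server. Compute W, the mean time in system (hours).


a = 0.9096; ρ = 0.3032; P₀ = 0.399461
Lq = P₀·a^c·ρ/(c!(1−ρ)²) = 0.03129
Wq = Lq/λ = 0.03129/6.14 = 0.005097 hr
W = Wq + 1/μ = 0.005097 + 0.14815 = 0.15324 hr

Final: 0.15324 hr


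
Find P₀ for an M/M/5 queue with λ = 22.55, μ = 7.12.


a = λ/μ = 22.55/7.12 = 3.1671; ρ = a/c = 0.6334
Σ_{k=0}^{4} a^k/k! (terms k=0..4) = 1.00000 + 3.16713 + 5.01537 + 5.29479 + 4.19233 = 18.66962
Tail: a^5/(5!(1−ρ)) = 318.66382/(120·0.3666) = 7.24421
P₀ = 1/(18.66962 + 7.24421) = 1/25.91383 = 0.038589

Final: 0.038589


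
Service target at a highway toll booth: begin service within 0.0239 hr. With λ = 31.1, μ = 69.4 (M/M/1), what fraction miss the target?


ρ = 31.1/69.4 = 0.4481
P(Wq > t) = ρ·e^{−(μ−λ)t} = 0.4481·e^{−0.9154}
= 0.4481·0.400368 = 0.179416

Final: 0.179416


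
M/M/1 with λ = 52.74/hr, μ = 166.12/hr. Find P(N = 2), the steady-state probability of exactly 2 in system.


ρ = 52.74/166.12 = 0.3175
P_n = (1−ρ)·ρ^n = (1 − 0.3175)·0.3175^2 = 0.6825·0.100794 = 0.068794

Final: 0.068794


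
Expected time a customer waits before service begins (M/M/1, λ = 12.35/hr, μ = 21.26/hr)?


ρ = 12.35/21.26 = 0.5809
Wq = ρ/(μ−λ) = 0.5809/(21.26 − 12.35) = 0.5809/8.91 = 0.06520 hr

Final: 0.06520 hr


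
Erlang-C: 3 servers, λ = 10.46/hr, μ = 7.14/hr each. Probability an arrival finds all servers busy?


a = λ/μ = 1.4650; ρ = a/3 = 0.4883
P₀ = 0.219192 (from M/M/c formula)
C(c,a) = [a^c/(c!(1−ρ))]·P₀ = [3.14413/(6·0.5117)]·0.219192
= 1.02414·0.219192 = 0.224482

Final: 0.224482


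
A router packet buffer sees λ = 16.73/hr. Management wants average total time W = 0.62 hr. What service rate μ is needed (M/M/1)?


W = 1/(μ−λ) ⇒ μ − λ = 1/W = 1/0.62 = 1.6129
μ = λ + 1/W = 16.73 + 1.6129 = 18.3429 per hr

Final: 18.3429 /hr


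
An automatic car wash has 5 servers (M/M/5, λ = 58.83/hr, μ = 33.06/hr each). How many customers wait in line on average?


a = λ/μ = 1.7795; ρ = a/5 = 0.3559
P₀ = 0.168050
Lq = P₀·a^c·ρ / (c!·(1−ρ)²) = 0.168050·17.84350·0.3559/(120·0.41487)
= 0.02144

Final: 0.02144


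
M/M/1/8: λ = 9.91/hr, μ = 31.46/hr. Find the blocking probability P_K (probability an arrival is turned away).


ρ = λ/μ = 9.91/31.46 = 0.3150
P_K = (1−ρ)ρ^K/(1−ρ^(K+1)) = (0.6850·0.00009694)/(1 − 0.00003054)
= 0.00006641/0.999969 = 0.00006641

Final: 0.00006641


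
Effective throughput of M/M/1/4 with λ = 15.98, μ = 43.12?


ρ = 0.3706; P_K = (1−ρ)ρ^4/(1−ρ^5) = 0.011956
λ_eff = λ(1 − P_K) = 15.98·(1 − 0.011956) = 15.98·0.988044 = 15.7890 /hr

Final: 15.7890 /hr


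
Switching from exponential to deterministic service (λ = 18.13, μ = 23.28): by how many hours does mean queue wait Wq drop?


ρ = 18.13/23.28 = 0.7788
Wq(M/M/1) = ρ/(μ−λ) = 0.7788/5.15 = 0.15122 hr
Wq(M/D/1) = ρ/(2(μ−λ)) = 0.07561 hr
Savings = 0.15122 − 0.07561 = 0.07561 hr

Final: 0.07561 hr


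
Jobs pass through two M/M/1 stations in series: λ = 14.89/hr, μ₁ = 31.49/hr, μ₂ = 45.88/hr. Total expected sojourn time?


Each node sees arrival rate λ = 14.89/hr (tandem ⇒ throughput preserved).
W₁ = 1/(μ₁−λ) = 1/(31.49−14.89) = 0.06024 hr
W₂ = 1/(μ₂−λ) = 1/(45.88−14.89) = 0.03227 hr
W_total = W₁ + W₂ = 0.06024 + 0.03227 = 0.09251 hr

Final: 0.09251 hr


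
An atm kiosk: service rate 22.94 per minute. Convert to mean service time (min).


Mean service time = 1/μ = 1/22.94 minute = 0.04359 minute
In minutes: 0.04359 × 1 = 0.04359 min

Final: 0.04359 min


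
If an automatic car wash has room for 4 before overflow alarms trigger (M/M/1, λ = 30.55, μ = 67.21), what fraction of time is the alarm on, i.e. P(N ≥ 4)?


ρ = 30.55/67.21 = 0.4545
P(N ≥ n) = ρ^n = 0.4545^4 = 0.042688

Final: 0.042688


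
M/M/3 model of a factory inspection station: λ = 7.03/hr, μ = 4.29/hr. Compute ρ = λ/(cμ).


ρ = λ/(cμ) = 7.03/(3·4.29) = 7.03/12.87 = 0.5462

Final: 0.5462


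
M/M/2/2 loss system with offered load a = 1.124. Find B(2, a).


B(c,a) = (a^c/c!) / Σ_{k=0}^{c} a^k/k!
a^2/2! = 0.631688
Σ terms (k=0..2): 1.00000 + 1.12400 + 0.63169 = 2.755688
B = 0.631688/2.755688 = 0.229231

Final: 0.229231


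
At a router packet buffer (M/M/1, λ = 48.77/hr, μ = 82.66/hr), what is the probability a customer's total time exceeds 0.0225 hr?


W ~ Exponential(μ−λ) for M/M/1.
μ − λ = 82.66 − 48.77 = 33.8900
P(W > t) = e^{−(μ−λ)t} = e^{−0.7625} = 0.466487

Final: 0.466487


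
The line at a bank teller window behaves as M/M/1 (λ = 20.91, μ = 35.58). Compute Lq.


ρ = 20.91/35.58 = 0.5877
Lq = ρ²/(1−ρ) = 0.3454/0.4123 = 0.8377

Final: 0.8377


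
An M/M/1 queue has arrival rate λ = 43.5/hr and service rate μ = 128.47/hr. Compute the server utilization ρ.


ρ = λ/μ = 43.5/128.47 = 0.3386

Final: 0.3386


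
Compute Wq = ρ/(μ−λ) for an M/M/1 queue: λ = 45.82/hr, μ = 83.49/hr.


ρ = 45.82/83.49 = 0.5488
Wq = ρ/(μ−λ) = 0.5488/(83.49 − 45.82) = 0.5488/37.67 = 0.01457 hr

Final: 0.01457 hr


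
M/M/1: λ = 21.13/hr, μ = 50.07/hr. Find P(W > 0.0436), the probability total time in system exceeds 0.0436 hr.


W ~ Exponential(μ−λ) for M/M/1.
μ − λ = 50.07 − 21.13 = 28.9400
P(W > t) = e^{−(μ−λ)t} = e^{−1.2618} = 0.283148

Final: 0.283148


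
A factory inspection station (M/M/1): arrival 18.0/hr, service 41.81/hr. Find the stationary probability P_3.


ρ = 18.0/41.81 = 0.4305
P_n = (1−ρ)·ρ^n = (1 − 0.4305)·0.4305^3 = 0.5695·0.079795 = 0.045442

Final: 0.045442


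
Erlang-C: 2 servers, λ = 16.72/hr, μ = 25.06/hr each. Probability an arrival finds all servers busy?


a = λ/μ = 0.6672; ρ = a/2 = 0.3336
P₀ = 0.499701 (from M/M/c formula)
C(c,a) = [a^c/(c!(1−ρ))]·P₀ = [0.44515/(2·0.6664)]·0.499701
= 0.33400·0.499701 = 0.166900

Final: 0.166900


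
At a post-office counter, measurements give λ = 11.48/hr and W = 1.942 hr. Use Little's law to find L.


L = λW = 11.48·1.942 = 22.2942

Final: 22.2942


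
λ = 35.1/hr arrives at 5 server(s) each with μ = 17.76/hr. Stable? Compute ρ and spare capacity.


Total capacity cμ = 5·17.76 = 88.80/hr
ρ = λ/(cμ) = 35.1/88.80 = 0.3953
Stable ⇔ ρ < 1: YES
Spare capacity = cμ − λ = 88.80 − 35.1 = 53.70/hr

Final: ρ = 0.3953; stable; margin = 53.70/hr


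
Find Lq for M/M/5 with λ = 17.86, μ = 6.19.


a = λ/μ = 2.8853; ρ = a/5 = 0.5771
P₀ = 0.052970
Lq = P₀·a^c·ρ / (c!·(1−ρ)²) = 0.052970·199.96502·0.5771/(120·0.17888)
= 0.28475

Final: 0.28475


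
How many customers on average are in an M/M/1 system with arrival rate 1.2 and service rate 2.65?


ρ = λ/μ = 1.2/2.65 = 0.4528
L = ρ/(1−ρ) = 0.4528/(1 − 0.4528) = 0.4528/0.5472 = 0.8276

Final: 0.8276


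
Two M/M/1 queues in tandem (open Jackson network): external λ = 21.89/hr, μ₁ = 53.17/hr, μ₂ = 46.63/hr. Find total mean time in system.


Each node sees arrival rate λ = 21.89/hr (tandem ⇒ throughput preserved).
W₁ = 1/(μ₁−λ) = 1/(53.17−21.89) = 0.03197 hr
W₂ = 1/(μ₂−λ) = 1/(46.63−21.89) = 0.04042 hr
W_total = W₁ + W₂ = 0.03197 + 0.04042 = 0.07239 hr

Final: 0.07239 hr


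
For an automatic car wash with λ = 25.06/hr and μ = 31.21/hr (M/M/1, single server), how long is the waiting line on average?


ρ = 25.06/31.21 = 0.8029
Lq = ρ²/(1−ρ) = 0.6447/0.1971 = 3.2718

Final: 3.2718


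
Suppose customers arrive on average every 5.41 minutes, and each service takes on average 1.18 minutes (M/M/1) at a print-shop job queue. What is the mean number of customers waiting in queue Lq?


λ = 60/5.41 = 11.0906 /hr
μ = 60/1.18 = 50.8475 /hr
ρ = λ/μ = 11.0906/50.8475 = 0.2181
Lq = ρ²/(1−ρ) = 0.04757/0.7819 = 0.06085

Final: 0.06085


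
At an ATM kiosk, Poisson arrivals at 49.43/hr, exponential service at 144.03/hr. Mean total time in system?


W = 1/(μ−λ) = 1/(144.03 − 49.43) = 1/94.60 = 0.01057 hr

Final: 0.01057 hr


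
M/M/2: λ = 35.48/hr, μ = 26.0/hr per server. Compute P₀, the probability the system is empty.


a = λ/μ = 35.48/26.0 = 1.3646; ρ = a/c = 0.6823
Σ_{k=0}^{1} a^k/k! (terms k=0..1) = 1.00000 + 1.36462 = 2.36462
Tail: a^2/(2!(1−ρ)) = 1.86218/(2·0.3177) = 2.93078
P₀ = 1/(2.36462 + 2.93078) = 1/5.29540 = 0.188843

Final: 0.188843


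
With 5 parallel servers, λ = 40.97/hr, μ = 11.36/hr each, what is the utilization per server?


ρ = λ/(cμ) = 40.97/(5·11.36) = 40.97/56.80 = 0.7213

Final: 0.7213


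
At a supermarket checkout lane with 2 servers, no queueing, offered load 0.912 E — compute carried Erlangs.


B(2,0.912) = 0.178649 (Erlang-B)
Carried load = a(1 − B) = 0.912·(1 − 0.178649) = 0.912·0.821351 = 0.7491 E

Final: 0.7491 Erlangs


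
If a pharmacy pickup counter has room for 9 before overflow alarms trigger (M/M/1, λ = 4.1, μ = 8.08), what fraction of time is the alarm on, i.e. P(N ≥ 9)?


ρ = 4.1/8.08 = 0.5074
P(N ≥ n) = ρ^n = 0.5074^9 = 0.002230

Final: 0.002230


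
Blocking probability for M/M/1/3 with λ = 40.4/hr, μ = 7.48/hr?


ρ = λ/μ = 40.4/7.48 = 5.4011
P_K = (1−ρ)ρ^K/(1−ρ^(K+1)) = (-4.4011·157.557580)/(1 − 850.979443)
= -693.421863/-849.979443 = 0.815810

Final: 0.815810


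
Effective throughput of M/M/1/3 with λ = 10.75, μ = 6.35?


ρ = 1.6929; P_K = (1−ρ)ρ^3/(1−ρ^4) = 0.466042
λ_eff = λ(1 − P_K) = 10.75·(1 − 0.466042) = 10.75·0.533958 = 5.7400 /hr

Final: 5.7400 /hr


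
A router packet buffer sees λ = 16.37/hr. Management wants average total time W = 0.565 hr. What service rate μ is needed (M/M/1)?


W = 1/(μ−λ) ⇒ μ − λ = 1/W = 1/0.565 = 1.7699
μ = λ + 1/W = 16.37 + 1.7699 = 18.1399 per hr

Final: 18.1399 /hr


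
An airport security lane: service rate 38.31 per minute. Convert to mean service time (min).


Mean service time = 1/μ = 1/38.31 minute = 0.02610 minute
In minutes: 0.02610 × 1 = 0.02610 min

Final: 0.02610 min


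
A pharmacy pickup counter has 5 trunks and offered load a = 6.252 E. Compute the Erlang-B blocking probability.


B(c,a) = (a^c/c!) / Σ_{k=0}^{c} a^k/k!
a^5/5! = 79.600098
Σ terms (k=0..5): 1.00000 + 6.25200 + 19.54375 + 40.72918 + 63.65971 + 79.60010 = 210.784736
B = 79.600098/210.784736 = 0.377637

Final: 0.377637


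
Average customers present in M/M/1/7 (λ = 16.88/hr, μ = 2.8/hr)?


ρ = 16.88/2.8 = 6.0286
L = ρ[1 − (K+1)ρ^K + Kρ^(K+1)] / [(1−ρ)(1−ρ^(K+1))]
Numerator: 6.0286·(1 − 8·289401.565869 + 7·1744678.011380) = 59667994.017752
Denominator: (-5.0286)·(-1744677.011380) = 8773232.971509
L = 59667994.017752/8773232.971509 = 6.8011

Final: 6.8011


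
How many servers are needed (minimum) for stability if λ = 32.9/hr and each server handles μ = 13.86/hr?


Stability requires cμ > λ ⇔ c > λ/μ.
λ/μ = 32.9/13.86 = 2.3737
Minimum integer c = ⌊2.3737⌋ + 1 = 3
Check: 3·13.86 = 41.58 > 32.9, while 2·13.86 = 27.72 ≤ 32.9

Final: 3 servers


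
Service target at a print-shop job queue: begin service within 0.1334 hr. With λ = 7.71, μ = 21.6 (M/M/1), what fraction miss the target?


ρ = 7.71/21.6 = 0.3569
P(Wq > t) = ρ·e^{−(μ−λ)t} = 0.3569·e^{−1.8529}
= 0.3569·0.156778 = 0.055961

Final: 0.055961


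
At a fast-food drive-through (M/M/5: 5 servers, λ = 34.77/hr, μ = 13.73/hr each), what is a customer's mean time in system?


a = 2.5324; ρ = 0.5065; P₀ = 0.077411
Lq = P₀·a^c·ρ/(c!(1−ρ)²) = 0.13972
Wq = Lq/λ = 0.13972/34.77 = 0.004018 hr
W = Wq + 1/μ = 0.004018 + 0.07283 = 0.07685 hr

Final: 0.07685 hr


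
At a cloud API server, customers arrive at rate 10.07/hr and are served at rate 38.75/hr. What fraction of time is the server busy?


ρ = λ/μ = 10.07/38.75 = 0.2599

Final: 0.2599


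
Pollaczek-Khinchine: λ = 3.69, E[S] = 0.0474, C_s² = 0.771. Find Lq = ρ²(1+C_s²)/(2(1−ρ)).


ρ = λ·E[S] = 3.69·0.0474 = 0.1749
Lq = ρ²(1+C_s²)/(2(1−ρ)) = 0.03059·(1+0.771)/(2·0.8251)
= 0.03059·1.7710/1.6502 = 0.03283

Final: 0.03283


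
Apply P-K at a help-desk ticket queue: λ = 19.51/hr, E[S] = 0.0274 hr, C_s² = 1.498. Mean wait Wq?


ρ = λ·E[S] = 19.51·0.0274 = 0.5346
E[S²] = E[S]²(1+C_s²) = 0.0274²·(1+1.498) = 0.001875
Wq = λ·E[S²]/(2(1−ρ)) = 19.51·0.001875/(2·0.4654) = 0.03931 hr

Final: 0.03931 hr


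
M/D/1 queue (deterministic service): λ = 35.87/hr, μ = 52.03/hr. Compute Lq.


ρ = 35.87/52.03 = 0.6894
M/D/1: Lq = ρ²/(2(1−ρ)) = 0.4753/(2·0.3106) = 0.76513

Final: 0.76513


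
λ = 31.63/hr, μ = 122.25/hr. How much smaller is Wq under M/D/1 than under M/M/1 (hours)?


ρ = 31.63/122.25 = 0.2587
Wq(M/M/1) = ρ/(μ−λ) = 0.2587/90.62 = 0.002855 hr
Wq(M/D/1) = ρ/(2(μ−λ)) = 0.001428 hr
Savings = 0.002855 − 0.001428 = 0.001428 hr

Final: 0.001428 hr


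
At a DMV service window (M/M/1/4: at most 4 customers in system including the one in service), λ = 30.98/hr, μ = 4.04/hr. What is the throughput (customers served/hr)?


ρ = 7.6683; P_K = (1−ρ)ρ^4/(1−ρ^5) = 0.869626
λ_eff = λ(1 − P_K) = 30.98·(1 − 0.869626) = 30.98·0.130374 = 4.0390 /hr

Final: 4.0390 /hr


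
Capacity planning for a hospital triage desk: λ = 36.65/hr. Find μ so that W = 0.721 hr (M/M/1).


W = 1/(μ−λ) ⇒ μ − λ = 1/W = 1/0.721 = 1.3870
μ = λ + 1/W = 36.65 + 1.3870 = 38.0370 per hr

Final: 38.0370 /hr


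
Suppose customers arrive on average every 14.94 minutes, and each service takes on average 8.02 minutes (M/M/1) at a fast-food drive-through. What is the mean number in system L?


λ = 60/14.94 = 4.0161 /hr
μ = 60/8.02 = 7.4813 /hr
ρ = λ/μ = 4.0161/7.4813 = 0.5368
L = ρ/(1−ρ) = 0.5368/0.4632 = 1.1590

Final: 1.1590


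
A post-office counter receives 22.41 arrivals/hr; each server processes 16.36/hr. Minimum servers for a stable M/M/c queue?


Stability requires cμ > λ ⇔ c > λ/μ.
λ/μ = 22.41/16.36 = 1.3698
Minimum integer c = ⌊1.3698⌋ + 1 = 2
Check: 2·16.36 = 32.72 > 22.41, while 1·16.36 = 16.36 ≤ 22.41

Final: 2 servers


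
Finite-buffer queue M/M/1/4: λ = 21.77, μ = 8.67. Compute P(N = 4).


ρ = λ/μ = 21.77/8.67 = 2.5110
P_K = (1−ρ)ρ^K/(1−ρ^(K+1)) = (-1.5110·39.751848)/(1 − 99.815195)
= -60.063346/-98.815195 = 0.607835

Final: 0.607835


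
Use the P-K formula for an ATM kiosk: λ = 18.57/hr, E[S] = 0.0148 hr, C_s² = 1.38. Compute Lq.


ρ = λ·E[S] = 18.57·0.0148 = 0.2748
Lq = ρ²(1+C_s²)/(2(1−ρ)) = 0.07553·(1+1.38)/(2·0.7252)
= 0.07553·2.3800/1.4503 = 0.12395

Final: 0.12395


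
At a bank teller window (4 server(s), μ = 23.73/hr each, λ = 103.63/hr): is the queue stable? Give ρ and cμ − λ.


Total capacity cμ = 4·23.73 = 94.92/hr
ρ = λ/(cμ) = 103.63/94.92 = 1.0918
Stable ⇔ ρ < 1: NO
Spare capacity = cμ − λ = 94.92 − 103.63 = -8.71/hr

Final: ρ = 1.0918; unstable; margin = -8.71/hr


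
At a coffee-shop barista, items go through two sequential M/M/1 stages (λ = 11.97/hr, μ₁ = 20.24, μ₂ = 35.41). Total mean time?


Each node sees arrival rate λ = 11.97/hr (tandem ⇒ throughput preserved).
W₁ = 1/(μ₁−λ) = 1/(20.24−11.97) = 0.12092 hr
W₂ = 1/(μ₂−λ) = 1/(35.41−11.97) = 0.04266 hr
W_total = W₁ + W₂ = 0.12092 + 0.04266 = 0.16358 hr

Final: 0.16358 hr


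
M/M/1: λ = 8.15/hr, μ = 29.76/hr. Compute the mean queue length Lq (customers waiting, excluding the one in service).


ρ = 8.15/29.76 = 0.2739
Lq = ρ²/(1−ρ) = 0.07500/0.7261 = 0.1033

Final: 0.1033


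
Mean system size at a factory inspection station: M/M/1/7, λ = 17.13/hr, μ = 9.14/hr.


ρ = 17.13/9.14 = 1.8742
L = ρ[1 − (K+1)ρ^K + Kρ^(K+1)] / [(1−ρ)(1−ρ^(K+1))]
Numerator: 1.8742·(1 − 8·81.222840 + 7·152.226176) = 781.158947
Denominator: (-0.8742)·(-151.226176) = 132.198813
L = 781.158947/132.198813 = 5.9090

Final: 5.9090


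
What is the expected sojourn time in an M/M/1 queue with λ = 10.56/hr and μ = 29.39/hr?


W = 1/(μ−λ) = 1/(29.39 − 10.56) = 1/18.83 = 0.05311 hr

Final: 0.05311 hr


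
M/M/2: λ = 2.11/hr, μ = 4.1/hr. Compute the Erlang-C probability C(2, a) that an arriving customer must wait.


a = λ/μ = 0.5146; ρ = a/2 = 0.2573
P₀ = 0.590689 (from M/M/c formula)
C(c,a) = [a^c/(c!(1−ρ))]·P₀ = [0.26485/(2·0.7427)]·0.590689
= 0.17831·0.590689 = 0.105323

Final: 0.105323


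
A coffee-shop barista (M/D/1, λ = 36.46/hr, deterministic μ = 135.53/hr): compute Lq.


ρ = 36.46/135.53 = 0.2690
M/D/1: Lq = ρ²/(2(1−ρ)) = 0.07237/(2·0.7310) = 0.04950

Final: 0.04950


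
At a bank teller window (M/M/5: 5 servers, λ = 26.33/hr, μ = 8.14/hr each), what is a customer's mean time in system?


a = 3.2346; ρ = 0.6469; P₀ = 0.035681
Lq = P₀·a^c·ρ/(c!(1−ρ)²) = 0.54642
Wq = Lq/λ = 0.54642/26.33 = 0.02075 hr
W = Wq + 1/μ = 0.02075 + 0.12285 = 0.14360 hr

Final: 0.14360 hr


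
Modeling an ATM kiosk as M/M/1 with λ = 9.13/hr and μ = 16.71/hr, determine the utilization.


ρ = λ/μ = 9.13/16.71 = 0.5464

Final: 0.5464


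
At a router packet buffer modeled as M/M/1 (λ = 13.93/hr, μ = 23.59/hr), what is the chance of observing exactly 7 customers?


ρ = 13.93/23.59 = 0.5905
P_n = (1−ρ)·ρ^n = (1 − 0.5905)·0.5905^7 = 0.4095·0.025036 = 0.010252

Final: 0.010252


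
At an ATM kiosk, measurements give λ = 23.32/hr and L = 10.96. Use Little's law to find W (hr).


W = L/λ = 10.96/23.32 = 0.4700 hr

Final: 0.4700 hr


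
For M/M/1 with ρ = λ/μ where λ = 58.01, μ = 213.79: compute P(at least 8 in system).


ρ = 58.01/213.79 = 0.2713
P(N ≥ n) = ρ^n = 0.2713^8 = 0.00002938

Final: 0.00002938


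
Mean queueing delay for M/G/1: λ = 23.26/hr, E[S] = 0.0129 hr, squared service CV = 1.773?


ρ = λ·E[S] = 23.26·0.0129 = 0.3001
E[S²] = E[S]²(1+C_s²) = 0.0129²·(1+1.773) = 0.0004615
Wq = λ·E[S²]/(2(1−ρ)) = 23.26·0.0004615/(2·0.6999) = 0.007667 hr

Final: 0.007667 hr


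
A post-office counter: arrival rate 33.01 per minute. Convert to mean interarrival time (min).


Mean interarrival time = 1/λ = 1/33.01 minute = 0.03029 minute
In minutes: 0.03029 × 1 = 0.03029 min

Final: 0.03029 min


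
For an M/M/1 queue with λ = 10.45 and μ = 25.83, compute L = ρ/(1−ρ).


ρ = λ/μ = 10.45/25.83 = 0.4046
L = ρ/(1−ρ) = 0.4046/(1 − 0.4046) = 0.4046/0.5954 = 0.6795

Final: 0.6795


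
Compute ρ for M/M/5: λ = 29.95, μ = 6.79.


ρ = λ/(cμ) = 29.95/(5·6.79) = 29.95/33.95 = 0.8822

Final: 0.8822


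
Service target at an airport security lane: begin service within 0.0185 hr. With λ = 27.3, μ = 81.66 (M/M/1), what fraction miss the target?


ρ = 27.3/81.66 = 0.3343
P(Wq > t) = ρ·e^{−(μ−λ)t} = 0.3343·e^{−1.0057}
= 0.3343·0.365803 = 0.122293

Final: 0.122293


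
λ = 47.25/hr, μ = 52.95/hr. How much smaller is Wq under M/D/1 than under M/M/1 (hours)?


ρ = 47.25/52.95 = 0.8924
Wq(M/M/1) = ρ/(μ−λ) = 0.8924/5.70 = 0.15655 hr
Wq(M/D/1) = ρ/(2(μ−λ)) = 0.07828 hr
Savings = 0.15655 − 0.07828 = 0.07828 hr

Final: 0.07828 hr


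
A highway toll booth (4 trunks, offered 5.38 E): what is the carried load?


B(4,5.38) = 0.427195 (Erlang-B)
Carried load = a(1 − B) = 5.38·(1 − 0.427195) = 5.38·0.572805 = 3.0817 E

Final: 3.0817 Erlangs


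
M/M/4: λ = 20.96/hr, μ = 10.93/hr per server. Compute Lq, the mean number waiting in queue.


a = λ/μ = 1.9177; ρ = a/4 = 0.4794
P₀ = 0.142570
Lq = P₀·a^c·ρ / (c!·(1−ρ)²) = 0.142570·13.52336·0.4794/(24·0.27101)
= 0.14211

Final: 0.14211


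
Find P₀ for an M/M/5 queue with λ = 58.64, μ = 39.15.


a = λ/μ = 58.64/39.15 = 1.4978; ρ = a/c = 0.2996
Σ_{k=0}^{4} a^k/k! (terms k=0..4) = 1.00000 + 1.49783 + 1.12175 + 0.56006 + 0.20972 = 4.38935
Tail: a^5/(5!(1−ρ)) = 7.53895/(120·0.7004) = 0.08969
P₀ = 1/(4.38935 + 0.08969) = 1/4.47905 = 0.223262

Final: 0.223262


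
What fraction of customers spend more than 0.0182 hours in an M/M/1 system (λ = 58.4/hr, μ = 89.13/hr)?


W ~ Exponential(μ−λ) for M/M/1.
μ − λ = 89.13 − 58.4 = 30.7300
P(W > t) = e^{−(μ−λ)t} = e^{−0.5593} = 0.571617

Final: 0.571617


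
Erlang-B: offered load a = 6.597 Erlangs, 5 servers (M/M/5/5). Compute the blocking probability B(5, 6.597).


B(c,a) = (a^c/c!) / Σ_{k=0}^{c} a^k/k!
a^5/5! = 104.124079
Σ terms (k=0..5): 1.00000 + 6.59700 + 21.76020 + 47.85069 + 78.91775 + 104.12408 = 260.249723
B = 104.124079/260.249723 = 0.400093

Final: 0.400093


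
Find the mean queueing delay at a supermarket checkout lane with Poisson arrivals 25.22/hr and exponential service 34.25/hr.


ρ = 25.22/34.25 = 0.7364
Wq = ρ/(μ−λ) = 0.7364/(34.25 − 25.22) = 0.7364/9.03 = 0.08154 hr

Final: 0.08154 hr


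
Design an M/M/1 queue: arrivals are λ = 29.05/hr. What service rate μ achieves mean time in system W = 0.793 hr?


W = 1/(μ−λ) ⇒ μ − λ = 1/W = 1/0.793 = 1.2610
μ = λ + 1/W = 29.05 + 1.2610 = 30.3110 per hr

Final: 30.3110 /hr


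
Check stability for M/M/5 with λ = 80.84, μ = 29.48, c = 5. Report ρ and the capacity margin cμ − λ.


Total capacity cμ = 5·29.48 = 147.40/hr
ρ = λ/(cμ) = 80.84/147.40 = 0.5484
Stable ⇔ ρ < 1: YES
Spare capacity = cμ − λ = 147.40 − 80.84 = 66.56/hr

Final: ρ = 0.5484; stable; margin = 66.56/hr


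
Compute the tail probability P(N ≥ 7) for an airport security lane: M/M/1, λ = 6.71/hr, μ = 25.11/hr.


ρ = 6.71/25.11 = 0.2672
P(N ≥ n) = ρ^n = 0.2672^7 = 0.00009730

Final: 0.00009730


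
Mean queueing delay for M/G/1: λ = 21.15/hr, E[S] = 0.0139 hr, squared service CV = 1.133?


ρ = λ·E[S] = 21.15·0.0139 = 0.2940
E[S²] = E[S]²(1+C_s²) = 0.0139²·(1+1.133) = 0.0004121
Wq = λ·E[S²]/(2(1−ρ)) = 21.15·0.0004121/(2·0.7060) = 0.006173 hr

Final: 0.006173 hr


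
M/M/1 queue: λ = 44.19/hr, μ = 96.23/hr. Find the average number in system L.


ρ = λ/μ = 44.19/96.23 = 0.4592
L = ρ/(1−ρ) = 0.4592/(1 − 0.4592) = 0.4592/0.5408 = 0.8492

Final: 0.8492


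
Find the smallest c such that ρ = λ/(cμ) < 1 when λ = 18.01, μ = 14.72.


Stability requires cμ > λ ⇔ c > λ/μ.
λ/μ = 18.01/14.72 = 1.2235
Minimum integer c = ⌊1.2235⌋ + 1 = 2
Check: 2·14.72 = 29.44 > 18.01, while 1·14.72 = 14.72 ≤ 18.01

Final: 2 servers


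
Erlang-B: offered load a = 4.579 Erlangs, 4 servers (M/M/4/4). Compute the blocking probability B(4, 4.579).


B(c,a) = (a^c/c!) / Σ_{k=0}^{c} a^k/k!
a^4/4! = 18.317716
Σ terms (k=0..4): 1.00000 + 4.57900 + 10.48362 + 16.00150 + 18.31772 = 50.381836
B = 18.317716/50.381836 = 0.363578

Final: 0.363578


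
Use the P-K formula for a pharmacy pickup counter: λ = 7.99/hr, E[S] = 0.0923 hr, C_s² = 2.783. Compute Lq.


ρ = λ·E[S] = 7.99·0.0923 = 0.7375
Lq = ρ²(1+C_s²)/(2(1−ρ)) = 0.5439·(1+2.783)/(2·0.2625)
= 0.5439·3.7830/0.5250 = 3.91865

Final: 3.91865


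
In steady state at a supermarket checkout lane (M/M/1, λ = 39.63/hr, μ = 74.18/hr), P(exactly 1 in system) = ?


ρ = 39.63/74.18 = 0.5342
P_n = (1−ρ)·ρ^n = (1 − 0.5342)·0.5342^1 = 0.4658·0.534241 = 0.248828

Final: 0.248828
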